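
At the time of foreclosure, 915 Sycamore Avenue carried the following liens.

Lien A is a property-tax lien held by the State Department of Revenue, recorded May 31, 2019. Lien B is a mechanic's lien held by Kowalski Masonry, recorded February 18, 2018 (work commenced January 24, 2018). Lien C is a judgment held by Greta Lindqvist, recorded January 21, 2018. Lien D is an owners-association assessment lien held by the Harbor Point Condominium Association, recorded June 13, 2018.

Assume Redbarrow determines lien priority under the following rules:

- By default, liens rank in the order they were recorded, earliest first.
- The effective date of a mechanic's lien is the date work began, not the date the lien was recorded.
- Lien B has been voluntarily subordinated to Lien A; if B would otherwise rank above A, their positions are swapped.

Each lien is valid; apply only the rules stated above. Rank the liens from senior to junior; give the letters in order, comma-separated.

C, A, D, B

Effective dates after the stated exceptions: B's effective date is January 24, 2018, when work began.
By effective date: C (January 21, 2018), B (January 24, 2018), D (June 13, 2018), A (May 31, 2019).
Because B would otherwise rank above A, the subordination swaps them.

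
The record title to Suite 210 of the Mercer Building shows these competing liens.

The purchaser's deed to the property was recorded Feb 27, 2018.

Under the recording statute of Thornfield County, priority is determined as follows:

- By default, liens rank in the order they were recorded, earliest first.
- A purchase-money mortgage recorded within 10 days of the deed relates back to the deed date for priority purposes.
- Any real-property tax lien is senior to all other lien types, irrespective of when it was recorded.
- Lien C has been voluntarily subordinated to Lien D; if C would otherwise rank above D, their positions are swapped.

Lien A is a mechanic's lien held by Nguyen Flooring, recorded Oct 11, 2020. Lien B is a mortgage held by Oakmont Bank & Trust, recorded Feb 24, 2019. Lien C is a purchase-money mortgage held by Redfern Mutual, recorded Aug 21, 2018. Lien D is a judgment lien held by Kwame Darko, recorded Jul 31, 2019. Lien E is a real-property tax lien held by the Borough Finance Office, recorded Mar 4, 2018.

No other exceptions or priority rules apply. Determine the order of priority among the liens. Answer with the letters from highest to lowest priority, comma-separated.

E, D, B, C, A

Effective dates: C was recorded 175 days after the deed, outside the 10-day window, so it keeps its recording date.
E is a real-property tax lien and takes priority over every other lien.
Among the remaining liens, by effective date: C (Aug 21, 2018), B (Feb 24, 2019), D (Jul 31, 2019), A (Oct 11, 2020).
The subordination applies — C was senior to D — so C and D swap.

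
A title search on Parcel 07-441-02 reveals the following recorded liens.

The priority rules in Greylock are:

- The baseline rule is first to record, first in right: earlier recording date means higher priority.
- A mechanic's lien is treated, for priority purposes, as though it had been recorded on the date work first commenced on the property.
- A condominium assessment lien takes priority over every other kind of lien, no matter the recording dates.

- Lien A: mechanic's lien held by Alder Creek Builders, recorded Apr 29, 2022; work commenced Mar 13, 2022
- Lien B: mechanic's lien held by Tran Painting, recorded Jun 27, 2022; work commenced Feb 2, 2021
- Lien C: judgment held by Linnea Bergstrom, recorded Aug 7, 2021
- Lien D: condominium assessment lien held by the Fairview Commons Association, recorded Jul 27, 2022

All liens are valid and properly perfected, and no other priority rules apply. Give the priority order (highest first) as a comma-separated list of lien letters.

D, B, C, A

Effective dates after the stated exceptions: A's effective date is Mar 13, 2022, when work began; B relates back to Feb 2, 2021 (work commenced).
D is a condominium assessment lien, so it outranks all other liens regardless of date.
Remaining liens by effective date: B (Feb 2, 2021), C (Aug 7, 2021), A (Mar 13, 2022).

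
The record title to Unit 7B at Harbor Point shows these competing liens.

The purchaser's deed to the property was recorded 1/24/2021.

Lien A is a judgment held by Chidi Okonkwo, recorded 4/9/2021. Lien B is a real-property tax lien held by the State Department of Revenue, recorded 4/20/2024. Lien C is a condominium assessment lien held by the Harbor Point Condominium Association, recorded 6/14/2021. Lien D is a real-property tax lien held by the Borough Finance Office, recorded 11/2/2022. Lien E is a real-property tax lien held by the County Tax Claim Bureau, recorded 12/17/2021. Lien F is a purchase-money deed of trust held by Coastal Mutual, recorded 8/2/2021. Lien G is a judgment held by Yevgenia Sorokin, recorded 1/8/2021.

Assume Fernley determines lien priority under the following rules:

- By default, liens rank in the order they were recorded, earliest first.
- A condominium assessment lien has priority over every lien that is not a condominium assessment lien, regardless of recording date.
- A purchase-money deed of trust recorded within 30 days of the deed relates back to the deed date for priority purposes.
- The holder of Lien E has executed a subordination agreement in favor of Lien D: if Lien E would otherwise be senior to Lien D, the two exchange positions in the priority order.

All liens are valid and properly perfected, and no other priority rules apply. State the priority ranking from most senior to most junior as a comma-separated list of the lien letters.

C, G, A, F, D, E, B

First, effective dates: F was recorded 190 days after the deed — beyond 30 days — so no relation-back applies.
C, as a condominium assessment lien, has superpriority and ranks first.
Ordering the rest by effective date: G (1/8/2021), A (4/9/2021), F (8/2/2021), E (12/17/2021), D (11/2/2022), B (4/20/2024).
E would otherwise be senior to D, so under the subordination agreement E and D exchange positions.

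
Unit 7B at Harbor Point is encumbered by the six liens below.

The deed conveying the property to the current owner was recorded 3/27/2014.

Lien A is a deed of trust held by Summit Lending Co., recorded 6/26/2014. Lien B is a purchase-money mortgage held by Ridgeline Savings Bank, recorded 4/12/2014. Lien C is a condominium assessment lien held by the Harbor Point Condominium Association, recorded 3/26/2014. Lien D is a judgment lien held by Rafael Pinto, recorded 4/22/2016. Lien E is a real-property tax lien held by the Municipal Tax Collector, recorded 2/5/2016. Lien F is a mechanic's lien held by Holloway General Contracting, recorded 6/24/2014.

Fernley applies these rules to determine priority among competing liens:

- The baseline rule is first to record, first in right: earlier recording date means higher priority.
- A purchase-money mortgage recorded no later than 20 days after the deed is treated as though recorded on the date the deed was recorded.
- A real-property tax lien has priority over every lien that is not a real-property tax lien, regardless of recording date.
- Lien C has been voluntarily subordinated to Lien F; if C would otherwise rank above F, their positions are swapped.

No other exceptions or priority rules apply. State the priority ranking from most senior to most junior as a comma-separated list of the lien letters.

Effective dates: B's effective date is the deed date, 3/27/2014.
E, as a real-property tax lien, has superpriority and ranks first.
Remaining liens by effective date: C (3/26/2014), B (3/27/2014), F (6/24/2014), A (6/26/2014), D (4/22/2016).
Because C would otherwise rank above F, the subordination swaps them.

E, F, B, C, A, D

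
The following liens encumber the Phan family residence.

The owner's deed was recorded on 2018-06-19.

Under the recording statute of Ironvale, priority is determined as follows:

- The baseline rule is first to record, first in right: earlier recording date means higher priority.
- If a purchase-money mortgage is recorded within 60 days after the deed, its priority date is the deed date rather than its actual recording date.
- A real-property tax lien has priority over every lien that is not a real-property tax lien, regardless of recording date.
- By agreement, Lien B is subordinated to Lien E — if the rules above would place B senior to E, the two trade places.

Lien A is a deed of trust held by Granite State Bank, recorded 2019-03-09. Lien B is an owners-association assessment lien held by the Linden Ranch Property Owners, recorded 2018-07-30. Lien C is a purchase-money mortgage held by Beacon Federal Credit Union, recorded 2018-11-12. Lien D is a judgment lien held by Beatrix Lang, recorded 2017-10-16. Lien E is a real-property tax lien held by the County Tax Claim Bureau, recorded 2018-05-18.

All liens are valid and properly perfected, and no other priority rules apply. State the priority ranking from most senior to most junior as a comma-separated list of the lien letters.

Effective dates after the stated exceptions: C missed the 60-day window (146 days after the deed), so its recording date stands.
E, as a real-property tax lien, has superpriority and ranks first.
The other liens, earliest effective date first: D (2017-10-16), B (2018-07-30), C (2018-11-12), A (2019-03-09).
Since B is not senior to E, the subordination leaves the order unchanged.

E, D, B, C, A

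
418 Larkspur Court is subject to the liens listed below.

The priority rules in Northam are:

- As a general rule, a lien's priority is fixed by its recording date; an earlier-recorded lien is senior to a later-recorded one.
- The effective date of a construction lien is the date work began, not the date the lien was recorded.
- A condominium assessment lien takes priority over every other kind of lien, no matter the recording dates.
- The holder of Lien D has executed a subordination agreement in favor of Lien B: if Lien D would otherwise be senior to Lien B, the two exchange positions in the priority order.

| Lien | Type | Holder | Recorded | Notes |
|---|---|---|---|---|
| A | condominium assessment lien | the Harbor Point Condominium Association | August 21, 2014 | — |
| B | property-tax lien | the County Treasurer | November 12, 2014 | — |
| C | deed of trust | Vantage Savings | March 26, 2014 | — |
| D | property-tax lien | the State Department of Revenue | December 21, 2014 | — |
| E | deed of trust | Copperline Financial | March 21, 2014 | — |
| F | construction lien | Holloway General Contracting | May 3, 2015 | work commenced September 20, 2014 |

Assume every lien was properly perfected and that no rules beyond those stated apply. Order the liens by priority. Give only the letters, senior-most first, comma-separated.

A, E, C, F, B, D

First, effective dates: F relates back to September 20, 2014 (work commenced).
A is a condominium assessment lien, so it outranks all other liens regardless of date.
Ordering the rest by effective date: E (March 21, 2014), C (March 26, 2014), F (September 20, 2014), B (November 12, 2014), D (December 21, 2014).
Since D is not senior to B, the subordination leaves the order unchanged.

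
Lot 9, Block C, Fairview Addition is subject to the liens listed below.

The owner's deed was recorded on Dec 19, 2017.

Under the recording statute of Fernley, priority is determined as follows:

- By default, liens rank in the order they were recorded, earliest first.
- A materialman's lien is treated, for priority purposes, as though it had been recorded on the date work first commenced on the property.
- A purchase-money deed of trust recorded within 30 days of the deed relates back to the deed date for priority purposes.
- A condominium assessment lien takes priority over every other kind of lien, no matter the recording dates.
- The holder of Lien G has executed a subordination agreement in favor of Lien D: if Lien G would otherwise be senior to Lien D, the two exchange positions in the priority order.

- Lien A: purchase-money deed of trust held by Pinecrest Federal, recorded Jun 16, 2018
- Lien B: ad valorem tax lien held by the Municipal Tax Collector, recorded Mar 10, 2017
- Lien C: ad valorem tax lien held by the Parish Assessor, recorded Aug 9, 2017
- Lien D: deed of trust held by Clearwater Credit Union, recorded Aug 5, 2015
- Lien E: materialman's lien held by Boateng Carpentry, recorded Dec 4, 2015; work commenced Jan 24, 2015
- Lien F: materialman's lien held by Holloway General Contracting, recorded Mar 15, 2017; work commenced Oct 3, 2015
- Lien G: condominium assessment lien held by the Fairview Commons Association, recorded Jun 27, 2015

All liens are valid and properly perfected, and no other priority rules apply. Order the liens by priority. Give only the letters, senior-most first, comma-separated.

D, E, G, F, B, C, A

Adjusting effective dates: A was recorded 179 days after the deed — beyond 30 days — so no relation-back applies; E's effective date is Jan 24, 2015, when work began; F is treated as recorded Oct 3, 2015, the work-commencement date.
G is a condominium assessment lien and takes priority over every other lien.
Among the remaining liens, by effective date: E (Jan 24, 2015), D (Aug 5, 2015), F (Oct 3, 2015), B (Mar 10, 2017), C (Aug 9, 2017), A (Jun 16, 2018).
Because G would otherwise rank above D, the subordination swaps them.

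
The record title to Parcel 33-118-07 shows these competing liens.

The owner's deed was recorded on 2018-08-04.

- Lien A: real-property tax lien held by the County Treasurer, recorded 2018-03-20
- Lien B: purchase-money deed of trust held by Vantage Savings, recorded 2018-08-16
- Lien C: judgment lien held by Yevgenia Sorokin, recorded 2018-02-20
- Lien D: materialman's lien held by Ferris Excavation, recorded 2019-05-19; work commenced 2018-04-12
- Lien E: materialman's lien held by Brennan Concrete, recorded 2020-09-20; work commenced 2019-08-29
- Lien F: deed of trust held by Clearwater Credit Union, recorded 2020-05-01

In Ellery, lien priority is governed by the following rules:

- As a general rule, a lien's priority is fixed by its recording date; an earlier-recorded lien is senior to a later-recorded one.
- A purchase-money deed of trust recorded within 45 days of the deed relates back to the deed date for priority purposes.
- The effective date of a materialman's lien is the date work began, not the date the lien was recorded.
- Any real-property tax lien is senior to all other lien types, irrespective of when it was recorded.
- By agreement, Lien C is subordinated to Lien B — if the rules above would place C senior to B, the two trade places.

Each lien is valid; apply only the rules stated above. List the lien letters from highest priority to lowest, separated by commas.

Effective dates after the stated exceptions: B's effective date is the deed date, 2018-08-04; D is treated as recorded 2018-04-12, the work-commencement date; E relates back to 2019-08-29 (work commenced).
As a real-property tax lien, A is senior to every other lien.
The other liens, earliest effective date first: C (2018-02-20), D (2018-04-12), B (2018-08-04), E (2019-08-29), F (2020-05-01).
The subordination applies — C was senior to B — so C and B swap.

A, B, D, C, E, F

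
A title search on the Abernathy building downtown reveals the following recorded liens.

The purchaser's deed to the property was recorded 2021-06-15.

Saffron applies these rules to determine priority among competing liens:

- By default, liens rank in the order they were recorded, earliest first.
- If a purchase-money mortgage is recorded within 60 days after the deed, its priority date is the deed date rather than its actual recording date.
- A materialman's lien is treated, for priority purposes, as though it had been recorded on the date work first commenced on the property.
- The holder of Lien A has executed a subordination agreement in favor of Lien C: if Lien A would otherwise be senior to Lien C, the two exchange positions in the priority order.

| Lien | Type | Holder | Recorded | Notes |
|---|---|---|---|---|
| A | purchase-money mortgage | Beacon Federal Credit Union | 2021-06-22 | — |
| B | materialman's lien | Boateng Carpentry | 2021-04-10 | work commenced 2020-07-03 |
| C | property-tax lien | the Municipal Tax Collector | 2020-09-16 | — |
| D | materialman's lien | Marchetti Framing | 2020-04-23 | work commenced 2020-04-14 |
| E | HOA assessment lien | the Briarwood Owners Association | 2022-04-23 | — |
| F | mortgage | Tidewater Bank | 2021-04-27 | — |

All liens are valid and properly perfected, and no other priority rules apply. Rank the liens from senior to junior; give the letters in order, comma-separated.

Effective dates: A was recorded within the 60-day window, so its effective date is the deed date 2021-06-15; B's effective date is 2020-07-03, when work began; D is treated as recorded 2020-04-14, the work-commencement date.
Ordering by effective date: D (2020-04-14), B (2020-07-03), C (2020-09-16), F (2021-04-27), A (2021-06-15), E (2022-04-23).
Since A is not senior to C, the subordination leaves the order unchanged.

D, B, C, F, A, E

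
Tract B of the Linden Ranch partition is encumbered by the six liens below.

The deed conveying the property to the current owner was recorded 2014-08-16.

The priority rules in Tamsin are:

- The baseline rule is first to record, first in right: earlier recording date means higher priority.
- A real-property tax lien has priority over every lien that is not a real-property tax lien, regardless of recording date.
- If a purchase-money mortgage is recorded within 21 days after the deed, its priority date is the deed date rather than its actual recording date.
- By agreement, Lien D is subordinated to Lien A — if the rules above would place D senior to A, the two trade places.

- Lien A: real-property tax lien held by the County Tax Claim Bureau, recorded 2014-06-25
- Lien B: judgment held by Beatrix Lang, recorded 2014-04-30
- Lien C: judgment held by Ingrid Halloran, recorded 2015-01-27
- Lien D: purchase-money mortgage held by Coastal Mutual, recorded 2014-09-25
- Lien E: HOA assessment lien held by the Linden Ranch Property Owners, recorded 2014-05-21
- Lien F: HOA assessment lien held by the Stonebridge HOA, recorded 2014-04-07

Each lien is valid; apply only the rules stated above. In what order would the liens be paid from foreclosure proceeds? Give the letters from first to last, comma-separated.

Effective dates after the stated exceptions: D was recorded 40 days after the deed, outside the 21-day window, so it keeps its recording date.
As a real-property tax lien, A is senior to every other lien.
Among the remaining liens, by effective date: F (2014-04-07), B (2014-04-30), E (2014-05-21), D (2014-09-25), C (2015-01-27).
D is already junior to A, so the subordination agreement changes nothing.

A, F, B, E, D, C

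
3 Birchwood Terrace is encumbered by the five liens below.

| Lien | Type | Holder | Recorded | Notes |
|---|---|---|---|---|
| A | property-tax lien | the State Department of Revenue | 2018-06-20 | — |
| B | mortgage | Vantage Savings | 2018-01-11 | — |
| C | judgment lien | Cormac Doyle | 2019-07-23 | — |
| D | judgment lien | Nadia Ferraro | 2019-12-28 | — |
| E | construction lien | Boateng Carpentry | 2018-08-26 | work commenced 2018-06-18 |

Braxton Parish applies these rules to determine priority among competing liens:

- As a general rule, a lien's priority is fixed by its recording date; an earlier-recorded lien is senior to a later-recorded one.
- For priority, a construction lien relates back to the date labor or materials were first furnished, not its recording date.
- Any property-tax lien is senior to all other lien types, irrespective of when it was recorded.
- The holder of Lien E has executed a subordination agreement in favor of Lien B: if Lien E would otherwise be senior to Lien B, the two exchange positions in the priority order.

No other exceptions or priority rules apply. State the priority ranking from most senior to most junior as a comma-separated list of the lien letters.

Adjusting effective dates: E relates back to 2018-06-18 (work commenced).
As a property-tax lien, A is senior to every other lien.
The other liens, earliest effective date first: B (2018-01-11), E (2018-06-18), C (2019-07-23), D (2019-12-28).
E is already junior to B, so the subordination agreement changes nothing.

A, B, E, C, D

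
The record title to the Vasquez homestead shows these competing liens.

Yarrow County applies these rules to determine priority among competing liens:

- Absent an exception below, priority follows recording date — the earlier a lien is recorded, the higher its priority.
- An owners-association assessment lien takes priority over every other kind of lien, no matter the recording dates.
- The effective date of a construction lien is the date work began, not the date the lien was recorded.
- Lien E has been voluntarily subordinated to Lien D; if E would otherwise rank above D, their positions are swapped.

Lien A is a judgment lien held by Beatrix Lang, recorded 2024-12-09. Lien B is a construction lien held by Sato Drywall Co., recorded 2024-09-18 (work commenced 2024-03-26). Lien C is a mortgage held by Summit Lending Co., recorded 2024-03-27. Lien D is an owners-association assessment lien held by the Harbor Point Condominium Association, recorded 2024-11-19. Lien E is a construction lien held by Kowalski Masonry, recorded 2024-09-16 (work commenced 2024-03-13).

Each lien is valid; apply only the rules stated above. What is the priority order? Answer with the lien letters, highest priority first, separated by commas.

First, effective dates: B relates back to 2024-03-26 (work commenced); E is treated as recorded 2024-03-13, the work-commencement date.
D is an owners-association assessment lien, so it outranks all other liens regardless of date.
Ordering the rest by effective date: E (2024-03-13), B (2024-03-26), C (2024-03-27), A (2024-12-09).
E already ranks below D; the subordination has no effect.

D, E, B, C, A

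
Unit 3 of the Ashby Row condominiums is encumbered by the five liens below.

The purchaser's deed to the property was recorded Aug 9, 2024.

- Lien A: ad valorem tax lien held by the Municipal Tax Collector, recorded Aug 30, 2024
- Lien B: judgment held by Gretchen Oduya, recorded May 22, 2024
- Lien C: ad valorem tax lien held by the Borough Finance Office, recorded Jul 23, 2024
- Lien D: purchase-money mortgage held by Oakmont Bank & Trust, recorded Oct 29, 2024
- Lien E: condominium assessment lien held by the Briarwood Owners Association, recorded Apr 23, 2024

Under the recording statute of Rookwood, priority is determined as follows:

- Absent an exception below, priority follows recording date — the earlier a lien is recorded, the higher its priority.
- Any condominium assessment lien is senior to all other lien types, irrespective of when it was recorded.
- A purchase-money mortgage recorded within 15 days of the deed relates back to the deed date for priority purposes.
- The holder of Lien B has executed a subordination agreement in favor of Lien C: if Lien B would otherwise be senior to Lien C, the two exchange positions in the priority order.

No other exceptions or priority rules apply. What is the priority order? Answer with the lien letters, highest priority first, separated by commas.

E, C, B, A, D

Adjusting effective dates: D was recorded 81 days after the deed — beyond 15 days — so no relation-back applies.
As a condominium assessment lien, E is senior to every other lien.
Ordering the rest by effective date: B (May 22, 2024), C (Jul 23, 2024), A (Aug 30, 2024), D (Oct 29, 2024).
B is senior to C before the subordination, so the two trade places.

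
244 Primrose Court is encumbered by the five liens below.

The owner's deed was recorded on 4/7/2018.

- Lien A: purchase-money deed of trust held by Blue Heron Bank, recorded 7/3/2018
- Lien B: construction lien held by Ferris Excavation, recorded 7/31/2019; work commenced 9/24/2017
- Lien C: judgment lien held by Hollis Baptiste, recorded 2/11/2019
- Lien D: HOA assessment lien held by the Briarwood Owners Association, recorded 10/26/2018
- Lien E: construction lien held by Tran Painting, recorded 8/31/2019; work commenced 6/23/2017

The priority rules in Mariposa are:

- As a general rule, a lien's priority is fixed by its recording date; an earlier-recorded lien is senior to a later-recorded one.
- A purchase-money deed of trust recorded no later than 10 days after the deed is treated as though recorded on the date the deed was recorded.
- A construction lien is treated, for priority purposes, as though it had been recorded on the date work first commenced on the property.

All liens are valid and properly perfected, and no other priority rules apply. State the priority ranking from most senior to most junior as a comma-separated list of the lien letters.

E, B, A, D, C

Effective dates: A was recorded 87 days after the deed — beyond 10 days — so no relation-back applies; B relates back to 9/24/2017 (work commenced); E is treated as recorded 6/23/2017, the work-commencement date.
By effective date: E (6/23/2017), B (9/24/2017), A (7/3/2018), D (10/26/2018), C (2/11/2019).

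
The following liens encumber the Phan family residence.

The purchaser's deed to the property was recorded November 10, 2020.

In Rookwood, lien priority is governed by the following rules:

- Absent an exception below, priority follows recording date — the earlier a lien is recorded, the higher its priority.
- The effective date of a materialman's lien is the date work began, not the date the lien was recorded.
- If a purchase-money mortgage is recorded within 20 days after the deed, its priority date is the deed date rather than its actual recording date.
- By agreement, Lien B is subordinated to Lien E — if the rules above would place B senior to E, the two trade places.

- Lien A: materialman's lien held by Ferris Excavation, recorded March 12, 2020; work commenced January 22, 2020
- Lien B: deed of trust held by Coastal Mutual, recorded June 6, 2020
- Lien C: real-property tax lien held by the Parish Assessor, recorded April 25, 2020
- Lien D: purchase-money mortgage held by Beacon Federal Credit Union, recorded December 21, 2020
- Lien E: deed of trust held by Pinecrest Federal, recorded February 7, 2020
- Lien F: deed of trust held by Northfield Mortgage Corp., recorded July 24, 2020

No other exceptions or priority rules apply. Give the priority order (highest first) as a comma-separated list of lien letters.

Adjusting effective dates: A's effective date is January 22, 2020, when work began; D was recorded 41 days after the deed — beyond 20 days — so no relation-back applies.
Ordering by effective date: A (January 22, 2020), E (February 7, 2020), C (April 25, 2020), B (June 6, 2020), F (July 24, 2020), D (December 21, 2020).
Since B is not senior to E, the subordination leaves the order unchanged.

A, E, C, B, F, D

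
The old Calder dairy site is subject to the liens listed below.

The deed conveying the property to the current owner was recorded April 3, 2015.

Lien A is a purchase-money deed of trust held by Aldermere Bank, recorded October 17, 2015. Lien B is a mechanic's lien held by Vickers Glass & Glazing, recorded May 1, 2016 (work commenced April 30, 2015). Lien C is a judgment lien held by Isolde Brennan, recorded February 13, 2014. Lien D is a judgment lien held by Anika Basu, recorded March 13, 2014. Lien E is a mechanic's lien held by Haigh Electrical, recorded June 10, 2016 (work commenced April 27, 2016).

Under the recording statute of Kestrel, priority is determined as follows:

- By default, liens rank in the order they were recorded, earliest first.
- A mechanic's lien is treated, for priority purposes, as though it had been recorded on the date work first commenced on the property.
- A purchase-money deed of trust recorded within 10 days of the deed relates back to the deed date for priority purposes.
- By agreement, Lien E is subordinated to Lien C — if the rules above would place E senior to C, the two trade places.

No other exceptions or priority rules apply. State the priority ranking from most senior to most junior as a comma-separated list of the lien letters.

Effective dates: A was recorded 197 days after the deed — beyond 10 days — so no relation-back applies; B relates back to April 30, 2015 (work commenced); E's effective date is April 27, 2016, when work began.
By effective date, earliest first: C (February 13, 2014), D (March 13, 2014), B (April 30, 2015), A (October 17, 2015), E (April 27, 2016).
Since E is not senior to C, the subordination leaves the order unchanged.

C, D, B, A, E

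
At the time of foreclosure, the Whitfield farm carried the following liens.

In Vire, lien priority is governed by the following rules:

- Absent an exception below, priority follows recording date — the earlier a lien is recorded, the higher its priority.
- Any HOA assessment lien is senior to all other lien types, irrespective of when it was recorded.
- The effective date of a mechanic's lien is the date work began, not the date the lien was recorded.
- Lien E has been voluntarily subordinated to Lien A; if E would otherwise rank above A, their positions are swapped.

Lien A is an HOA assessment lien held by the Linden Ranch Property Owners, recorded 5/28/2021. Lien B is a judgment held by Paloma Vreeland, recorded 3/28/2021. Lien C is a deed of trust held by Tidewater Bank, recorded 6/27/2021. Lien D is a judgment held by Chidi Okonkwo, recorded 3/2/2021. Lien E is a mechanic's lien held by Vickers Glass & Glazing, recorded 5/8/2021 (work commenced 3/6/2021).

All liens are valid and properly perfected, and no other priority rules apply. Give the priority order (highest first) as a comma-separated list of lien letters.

Adjusting effective dates: E is treated as recorded 3/6/2021, the work-commencement date.
A, as an HOA assessment lien, has superpriority and ranks first.
The other liens, earliest effective date first: D (3/2/2021), E (3/6/2021), B (3/28/2021), C (6/27/2021).
Since E is not senior to A, the subordination leaves the order unchanged.

A, D, E, B, C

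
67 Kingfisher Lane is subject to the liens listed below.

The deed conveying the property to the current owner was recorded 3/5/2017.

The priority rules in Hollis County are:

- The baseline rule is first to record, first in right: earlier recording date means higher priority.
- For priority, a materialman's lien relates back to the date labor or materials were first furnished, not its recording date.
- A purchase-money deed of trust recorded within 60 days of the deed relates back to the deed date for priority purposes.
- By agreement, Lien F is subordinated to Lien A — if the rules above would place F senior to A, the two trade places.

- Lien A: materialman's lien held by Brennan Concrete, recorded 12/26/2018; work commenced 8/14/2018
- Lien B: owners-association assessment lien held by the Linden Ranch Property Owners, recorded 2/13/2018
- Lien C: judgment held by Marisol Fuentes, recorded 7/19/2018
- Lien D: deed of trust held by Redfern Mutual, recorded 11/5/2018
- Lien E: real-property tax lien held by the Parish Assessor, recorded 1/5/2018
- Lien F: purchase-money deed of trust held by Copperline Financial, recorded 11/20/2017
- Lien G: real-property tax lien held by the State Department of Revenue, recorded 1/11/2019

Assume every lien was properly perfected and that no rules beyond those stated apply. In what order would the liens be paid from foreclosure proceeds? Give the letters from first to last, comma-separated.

A, E, B, C, F, D, G

Adjusting effective dates: A is treated as recorded 8/14/2018, the work-commencement date; F missed the 60-day window (260 days after the deed), so its recording date stands.
Ordering by effective date: F (11/20/2017), E (1/5/2018), B (2/13/2018), C (7/19/2018), A (8/14/2018), D (11/5/2018), G (1/11/2019).
F would otherwise be senior to A, so under the subordination agreement F and A exchange positions.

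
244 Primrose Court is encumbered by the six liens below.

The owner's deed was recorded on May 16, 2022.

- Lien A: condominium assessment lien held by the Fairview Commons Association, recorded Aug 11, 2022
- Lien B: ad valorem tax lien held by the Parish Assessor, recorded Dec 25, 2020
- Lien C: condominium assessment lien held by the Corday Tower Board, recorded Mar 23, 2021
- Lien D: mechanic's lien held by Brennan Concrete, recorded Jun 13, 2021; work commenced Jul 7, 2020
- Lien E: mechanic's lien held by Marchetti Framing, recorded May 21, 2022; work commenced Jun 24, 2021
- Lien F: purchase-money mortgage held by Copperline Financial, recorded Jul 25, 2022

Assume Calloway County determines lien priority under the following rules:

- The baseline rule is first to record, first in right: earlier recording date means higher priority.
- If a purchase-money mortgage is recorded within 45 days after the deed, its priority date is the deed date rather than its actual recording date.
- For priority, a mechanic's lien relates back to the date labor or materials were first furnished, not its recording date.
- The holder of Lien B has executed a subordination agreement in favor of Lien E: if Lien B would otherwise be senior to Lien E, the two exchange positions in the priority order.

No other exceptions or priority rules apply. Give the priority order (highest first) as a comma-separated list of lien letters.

First, effective dates: D is treated as recorded Jul 7, 2020, the work-commencement date; E's effective date is Jun 24, 2021, when work began; F missed the 45-day window (70 days after the deed), so its recording date stands.
By effective date, earliest first: D (Jul 7, 2020), B (Dec 25, 2020), C (Mar 23, 2021), E (Jun 24, 2021), F (Jul 25, 2022), A (Aug 11, 2022).
B would otherwise be senior to E, so under the subordination agreement B and E exchange positions.

D, E, C, B, F, A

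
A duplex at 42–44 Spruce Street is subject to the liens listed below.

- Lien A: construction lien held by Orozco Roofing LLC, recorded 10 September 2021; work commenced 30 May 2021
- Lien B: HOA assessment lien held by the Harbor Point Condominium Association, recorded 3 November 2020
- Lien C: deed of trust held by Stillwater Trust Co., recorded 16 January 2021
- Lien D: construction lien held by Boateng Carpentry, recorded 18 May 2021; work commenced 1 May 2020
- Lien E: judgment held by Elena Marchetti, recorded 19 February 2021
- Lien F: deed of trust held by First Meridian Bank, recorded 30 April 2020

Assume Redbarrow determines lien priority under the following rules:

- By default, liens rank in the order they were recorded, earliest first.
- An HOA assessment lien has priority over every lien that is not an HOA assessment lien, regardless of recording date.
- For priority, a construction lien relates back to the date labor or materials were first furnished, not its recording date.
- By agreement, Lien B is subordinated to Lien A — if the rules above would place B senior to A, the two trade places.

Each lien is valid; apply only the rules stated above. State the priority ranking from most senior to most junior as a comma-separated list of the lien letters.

A, F, D, C, E, B

First, effective dates: A's effective date is 30 May 2021, when work began; D's effective date is 1 May 2020, when work began.
B, as an HOA assessment lien, has superpriority and ranks first.
Ordering the rest by effective date: F (30 April 2020), D (1 May 2020), C (16 January 2021), E (19 February 2021), A (30 May 2021).
Because B would otherwise rank above A, the subordination swaps them.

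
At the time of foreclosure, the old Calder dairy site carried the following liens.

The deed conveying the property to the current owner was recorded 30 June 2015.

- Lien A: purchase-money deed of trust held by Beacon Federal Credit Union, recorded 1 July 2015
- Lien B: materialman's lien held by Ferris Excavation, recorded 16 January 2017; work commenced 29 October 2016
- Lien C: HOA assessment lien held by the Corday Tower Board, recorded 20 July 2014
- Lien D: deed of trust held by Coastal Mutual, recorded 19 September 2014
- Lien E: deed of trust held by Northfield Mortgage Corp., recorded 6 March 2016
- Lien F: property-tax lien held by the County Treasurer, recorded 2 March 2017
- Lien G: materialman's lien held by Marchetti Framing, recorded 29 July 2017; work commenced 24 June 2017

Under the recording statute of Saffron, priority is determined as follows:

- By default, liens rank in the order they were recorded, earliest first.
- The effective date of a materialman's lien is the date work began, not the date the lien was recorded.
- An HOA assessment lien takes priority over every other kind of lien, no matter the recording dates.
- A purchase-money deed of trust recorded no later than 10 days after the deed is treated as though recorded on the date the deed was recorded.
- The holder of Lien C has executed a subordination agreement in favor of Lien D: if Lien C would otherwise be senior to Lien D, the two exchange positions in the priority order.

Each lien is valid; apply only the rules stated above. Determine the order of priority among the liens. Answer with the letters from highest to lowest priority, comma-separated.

D, C, A, E, B, F, G

Effective dates: A relates back to the deed date 30 June 2015; B's effective date is 29 October 2016, when work began; G relates back to 24 June 2017 (work commenced).
C is an HOA assessment lien and takes priority over every other lien.
Ordering the rest by effective date: D (19 September 2014), A (30 June 2015), E (6 March 2016), B (29 October 2016), F (2 March 2017), G (24 June 2017).
C would otherwise be senior to D, so under the subordination agreement C and D exchange positions.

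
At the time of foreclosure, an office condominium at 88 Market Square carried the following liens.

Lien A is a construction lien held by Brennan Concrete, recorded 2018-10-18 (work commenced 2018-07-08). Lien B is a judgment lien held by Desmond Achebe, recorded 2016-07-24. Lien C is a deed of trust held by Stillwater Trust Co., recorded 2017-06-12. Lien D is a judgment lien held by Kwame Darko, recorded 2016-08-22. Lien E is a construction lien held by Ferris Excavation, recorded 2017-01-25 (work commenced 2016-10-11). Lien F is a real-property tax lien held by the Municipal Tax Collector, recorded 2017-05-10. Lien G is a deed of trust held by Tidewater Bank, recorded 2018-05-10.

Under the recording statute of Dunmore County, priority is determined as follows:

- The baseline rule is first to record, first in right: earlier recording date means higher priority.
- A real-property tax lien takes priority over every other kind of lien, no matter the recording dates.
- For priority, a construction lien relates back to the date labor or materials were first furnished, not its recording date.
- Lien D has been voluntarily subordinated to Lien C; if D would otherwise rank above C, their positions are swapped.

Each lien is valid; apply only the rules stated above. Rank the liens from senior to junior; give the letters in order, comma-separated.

F, B, C, E, D, G, A

Adjusting effective dates: A is treated as recorded 2018-07-08, the work-commencement date; E is treated as recorded 2016-10-11, the work-commencement date.
F is a real-property tax lien, so it outranks all other liens regardless of date.
Among the remaining liens, by effective date: B (2016-07-24), D (2016-08-22), E (2016-10-11), C (2017-06-12), G (2018-05-10), A (2018-07-08).
D is senior to C before the subordination, so the two trade places.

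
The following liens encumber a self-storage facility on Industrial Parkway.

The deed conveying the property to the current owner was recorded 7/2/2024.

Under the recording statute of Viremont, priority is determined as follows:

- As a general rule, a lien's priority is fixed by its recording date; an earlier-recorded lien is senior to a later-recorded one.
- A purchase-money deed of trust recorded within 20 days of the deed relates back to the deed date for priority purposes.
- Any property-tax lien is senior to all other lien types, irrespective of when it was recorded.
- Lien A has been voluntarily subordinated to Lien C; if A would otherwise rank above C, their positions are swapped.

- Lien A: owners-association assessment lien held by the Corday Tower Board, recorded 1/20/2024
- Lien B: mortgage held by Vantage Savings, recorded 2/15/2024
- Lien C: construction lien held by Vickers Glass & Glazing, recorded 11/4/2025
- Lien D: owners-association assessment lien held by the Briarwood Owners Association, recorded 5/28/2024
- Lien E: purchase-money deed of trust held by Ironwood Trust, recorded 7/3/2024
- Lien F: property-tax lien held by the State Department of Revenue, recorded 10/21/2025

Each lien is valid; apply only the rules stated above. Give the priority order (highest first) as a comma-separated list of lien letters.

Effective dates: E's effective date is the deed date, 7/2/2024.
F is a property-tax lien and takes priority over every other lien.
The other liens, earliest effective date first: A (1/20/2024), B (2/15/2024), D (5/28/2024), E (7/2/2024), C (11/4/2025).
The subordination applies — A was senior to C — so A and C swap.

F, C, B, D, E, A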